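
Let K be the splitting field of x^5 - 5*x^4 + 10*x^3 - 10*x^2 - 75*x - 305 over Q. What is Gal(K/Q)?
D_5 (order 10)

The polynomial f is an irreducible quintic over Q, so G = Gal(f/Q) is a transitive subgroup of S_5: one of C_5 (5T1, order 5), D_5 (5T2, order 10), F_20 (5T3, order 20), A_5 (5T4, order 60) or S_5 (5T5, order 120). The discriminant of f is 67108864000000 = 8192000^2, a perfect square, so G is contained in A_5. The transitive groups of degree 5 contained in A_5 are: C_5 (5T1, order 5), D_5 (5T2, order 10), A_5 (5T4, order 60). By Dedekind's theorem, for a prime p not dividing disc(f) the degrees of the irreducible factors of f mod p form the cycle type of an element of G. Factoring f modulo the 23 such primes p <= 97 (skipping 2, 5, which divide the discriminant), each new pattern first appears at: mod 3: f = (x + 2)(x^2 + 1)(x^2 + 2x + 2), pattern 2+2+1; mod 7: f = (x^5 + 2x^4 + 3x^3 + 4x^2 + 2x + 3), pattern 5. No other pattern occurs in this range, so the set of observed cycle types is {2+2+1, 5}. The candidates containing elements of all these cycle types are D_5 (5T2) of order 10, A_5 (5T4) of order 60; the others are excluded. The observed types are precisely the cycle types that occur in D_5 (5T2) (apart from the identity). Each of the other remaining candidates has further cycle types, and by the Chebotarev density theorem the matching factorization patterns would occur for a proportion of primes equal to their share of the group: A_5 (5T4) additionally contains elements of type 3+1+1 (20 of its 60 elements, about 33% of primes). None of the 23 primes tested shows any such pattern (for each of these groups the chance of that is below 10^-4), which rules them out. Hence G = D_5 (5T2), of order 10.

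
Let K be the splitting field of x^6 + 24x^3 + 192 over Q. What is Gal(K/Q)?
The polynomial f is an irreducible sextic over Q, so G = Gal(f/Q) is one of the 16 transitive subgroups 6T1, ..., 6T16 of S_6. The discriminant of f is -190210142896128, which is not a perfect square, so G is not contained in A_6. The transitive groups of degree 6 not contained in A_6 are: C_6 (6T1, order 6), S_3 (6T2, order 6), D_6 (6T3, order 12), C_3 x S_3 (6T5, order 18), A_4 x C_2 (6T6, order 24), S_4 (6T8, order 24), S_3 x S_3 (6T9, order 36), S_4 x C_2 (6T11, order 48), (S_3 x S_3) : C_2 (6T13, order 72), PGL(2,5) (6T14, order 120), S_6 (6T16, order 720). By Dedekind's theorem, for a prime p not dividing disc(f) the degrees of the irreducible factors of f mod p form the cycle type of an element of G. Factoring f modulo the 33 such primes p <= 149 (skipping 2, 3, which divide the discriminant), each new pattern first appears at: mod 5: f = (x^6 + 4x^3 + 2), pattern 6; mod 7: f = (x + 3)(x + 5)(x + 6)(x^3 + 4), pattern 3+1+1+1; mod 17: f = (x^2 + 9x + 11)(x^2 + 10x + 11)(x^2 + 15x + 11), pattern 2+2+2; mod 19: f = (x^3 + 9)(x^3 + 15), pattern 3+3; mod 73: f = (x + 11)(x + 13)(x + 15)(x + 29)(x + 31)(x + 47), pattern 1+1+1+1+1+1. No other pattern occurs in this range, so the set of observed cycle types is {6, 3+1+1+1, 2+2+2, 3+3, 1+1+1+1+1+1}. The candidates containing elements of all these cycle types are C_3 x S_3 (6T5) of order 18, S_3 x S_3 (6T9) of order 36, (S_3 x S_3) : C_2 (6T13) of order 72, S_6 (6T16) of order 720; the others are excluded. The observed types are precisely the cycle types that occur in C_3 x S_3 (6T5). Each of the other remaining candidates has further cycle types, and by the Chebotarev density theorem the matching factorization patterns would occur for a proportion of primes equal to their share of the group: S_3 x S_3 (6T9) additionally contains elements of type 2+2+1+1 (9 of its 36 elements, about 25% of primes); (S_3 x S_3) : C_2 (6T13) additionally contains elements of type 4+2, 3+2+1, 2+2+1+1, 2+1+1+1+1 (45 of its 72 elements, about 62% of primes); S_6 (6T16) additionally contains elements of type 5+1, 4+2, 4+1+1, 3+2+1, 2+2+1+1, 2+1+1+1+1 (504 of its 720 elements, about 70% of primes). None of the 33 primes tested shows any such pattern (for each of these groups the chance of that is below 10^-4), which rules them out. Hence G = C_3 x S_3 (6T5), of order 18.

C_3 x S_3, the group 6T5 of order 18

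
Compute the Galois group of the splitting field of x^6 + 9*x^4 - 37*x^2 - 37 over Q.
The polynomial f is an irreducible sextic over Q, so G = Gal(f/Q) is one of the 16 transitive subgroups 6T1, ..., 6T16 of S_6. The discriminant of f is 870211913777152, which is not a perfect square, so G is not contained in A_6. The transitive groups of degree 6 not contained in A_6 are: C_6 (6T1, order 6), S_3 (6T2, order 6), D_6 (6T3, order 12), C_3 x S_3 (6T5, order 18), A_4 x C_2 (6T6, order 24), S_4 (6T8, order 24), S_3 x S_3 (6T9, order 36), S_4 x C_2 (6T11, order 48), (S_3 x S_3) : C_2 (6T13, order 72), PGL(2,5) (6T14, order 120), S_6 (6T16, order 720). By Dedekind's theorem, for a prime p not dividing disc(f) the degrees of the irreducible factors of f mod p form the cycle type of an element of G. Factoring f modulo the 22 such primes p <= 89 (skipping 2, 37, which divide the discriminant), each new pattern first appears at: mod 3: f = (x^3 + x^2 + 2x + 1)(x^3 + 2x^2 + 2x + 2), pattern 3+3; mod 5: f = (x^2 + 2)(x^2 + 2x + 3)(x^2 + 3x + 3), pattern 2+2+2; mod 17: f = (x + 3)(x + 14)(x^4 + x^2 + 6), pattern 4+1+1; mod 67: f = (x + 9)(x + 58)(x^2 + 25)(x^2 + 65), pattern 2+2+1+1. No other pattern occurs in this range, so the set of observed cycle types is {3+3, 2+2+2, 4+1+1, 2+2+1+1}. The candidates containing elements of all these cycle types are S_4 (6T8) of order 24, S_4 x C_2 (6T11) of order 48, PGL(2,5) (6T14) of order 120, S_6 (6T16) of order 720; the others are excluded. The observed types are precisely the cycle types that occur in S_4 (6T8) (apart from the identity). Each of the other remaining candidates has further cycle types, and by the Chebotarev density theorem the matching factorization patterns would occur for a proportion of primes equal to their share of the group: S_4 x C_2 (6T11) additionally contains elements of type 6, 4+2, 2+1+1+1+1 (17 of its 48 elements, about 35% of primes); PGL(2,5) (6T14) additionally contains elements of type 6, 5+1 (44 of its 120 elements, about 37% of primes); S_6 (6T16) additionally contains elements of type 6, 5+1, 4+2, 3+2+1, 3+1+1+1, 2+1+1+1+1 (529 of its 720 elements, about 73% of primes). None of the 22 primes tested shows any such pattern (for each of these groups the chance of that is below 10^-4), which rules them out. Hence G = S_4 (6T8), of order 24.

6T8: S_4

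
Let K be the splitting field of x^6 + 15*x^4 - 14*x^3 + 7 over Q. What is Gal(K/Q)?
The polynomial f is an irreducible sextic over Q, so G = Gal(f/Q) is one of the 16 transitive subgroups 6T1, ..., 6T16 of S_6. The discriminant of f is -5217636731328, which is not a perfect square, so G is not contained in A_6. The transitive groups of degree 6 not contained in A_6 are: C_6 (6T1, order 6), S_3 (6T2, order 6), D_6 (6T3, order 12), C_3 x S_3 (6T5, order 18), A_4 x C_2 (6T6, order 24), S_4 (6T8, order 24), S_3 x S_3 (6T9, order 36), S_4 x C_2 (6T11, order 48), (S_3 x S_3) : C_2 (6T13, order 72), PGL(2,5) (6T14, order 120), S_6 (6T16, order 720). By Dedekind's theorem, for a prime p not dividing disc(f) the degrees of the irreducible factors of f mod p form the cycle type of an element of G. Factoring f modulo the 21 such primes p <= 89 (skipping 2, 3, 7, which divide the discriminant), each new pattern first appears at: mod 5: f = (x^6 + x^3 + 2), pattern 6; mod 11: f = (x + 8)(x^5 + 3x^4 + 2x^3 + 3x^2 + 9x + 5), pattern 5+1; mod 13: f = (x + 8)(x + 10)(x^4 + 8x^3 + 12x^2 + x + 10), pattern 4+1+1; mod 23: f = (x + 10)(x + 12)(x^2 + 6x + 21)(x^2 + 18x + 20), pattern 2+2+1+1; mod 43: f = (x^3 + 5x^2 + 9x + 39)(x^3 + 38x^2 + 31x + 9), pattern 3+3; mod 61: f = (x^2 + 21x + 40)(x^2 + 45x + 58)(x^2 + 56x + 34), pattern 2+2+2. No other pattern occurs in this range, so the set of observed cycle types is {6, 5+1, 4+1+1, 2+2+1+1, 3+3, 2+2+2}. The candidates containing elements of all these cycle types are PGL(2,5) (6T14) of order 120, S_6 (6T16) of order 720; the others are excluded. The observed types are precisely the cycle types that occur in PGL(2,5) (6T14) (apart from the identity). Each of the other remaining candidates has further cycle types, and by the Chebotarev density theorem the matching factorization patterns would occur for a proportion of primes equal to their share of the group: S_6 (6T16) additionally contains elements of type 4+2, 3+2+1, 3+1+1+1, 2+1+1+1+1 (265 of its 720 elements, about 37% of primes). None of the 21 primes tested shows any such pattern (for each of these groups the chance of that is below 10^-4), which rules them out. Hence G = PGL(2,5) (6T14), of order 120.

PGL(2,5), S_5 acting on 6 points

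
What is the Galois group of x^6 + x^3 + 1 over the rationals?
C_6, the cyclic group of order 6

The polynomial f is an irreducible sextic over Q, so G = Gal(f/Q) is one of the 16 transitive subgroups 6T1, ..., 6T16 of S_6. The discriminant of f is -19683, which is not a perfect square, so G is not contained in A_6. The transitive groups of degree 6 not contained in A_6 are: C_6 (6T1, order 6), S_3 (6T2, order 6), D_6 (6T3, order 12), C_3 x S_3 (6T5, order 18), A_4 x C_2 (6T6, order 24), S_4 (6T8, order 24), S_3 x S_3 (6T9, order 36), S_4 x C_2 (6T11, order 48), (S_3 x S_3) : C_2 (6T13, order 72), PGL(2,5) (6T14, order 120), S_6 (6T16, order 720). By Dedekind's theorem, for a prime p not dividing disc(f) the degrees of the irreducible factors of f mod p form the cycle type of an element of G. Factoring f modulo the 37 such primes p <= 163 (skipping 3, which divides the discriminant), each new pattern first appears at: mod 2: f = (x^6 + x^3 + 1), pattern 6; mod 7: f = (x^3 + 3)(x^3 + 5), pattern 3+3; mod 17: f = (x^2 + 3x + 1)(x^2 + 4x + 1)(x^2 + 10x + 1), pattern 2+2+2; mod 19: f = (x + 2)(x + 3)(x + 10)(x + 13)(x + 14)(x + 15), pattern 1+1+1+1+1+1. No other pattern occurs in this range, so the set of observed cycle types is {6, 3+3, 2+2+2, 1+1+1+1+1+1}. The candidates containing elements of all these cycle types are C_6 (6T1) of order 6, D_6 (6T3) of order 12, C_3 x S_3 (6T5) of order 18, A_4 x C_2 (6T6) of order 24, S_3 x S_3 (6T9) of order 36, S_4 x C_2 (6T11) of order 48, (S_3 x S_3) : C_2 (6T13) of order 72, PGL(2,5) (6T14) of order 120, S_6 (6T16) of order 720; the others are excluded. The observed types are precisely the cycle types that occur in C_6 (6T1). Each of the other remaining candidates has further cycle types, and by the Chebotarev density theorem the matching factorization patterns would occur for a proportion of primes equal to their share of the group: D_6 (6T3) additionally contains elements of type 2+2+1+1 (3 of its 12 elements, about 25% of primes); C_3 x S_3 (6T5) additionally contains elements of type 3+1+1+1 (4 of its 18 elements, about 22% of primes); A_4 x C_2 (6T6) additionally contains elements of type 2+2+1+1, 2+1+1+1+1 (6 of its 24 elements, about 25% of primes); S_3 x S_3 (6T9) additionally contains elements of type 3+1+1+1, 2+2+1+1 (13 of its 36 elements, about 36% of primes); S_4 x C_2 (6T11) additionally contains elements of type 4+2, 4+1+1, 2+2+1+1, 2+1+1+1+1 (24 of its 48 elements, about 50% of primes); (S_3 x S_3) : C_2 (6T13) additionally contains elements of type 4+2, 3+2+1, 3+1+1+1, 2+2+1+1, 2+1+1+1+1 (49 of its 72 elements, about 68% of primes); PGL(2,5) (6T14) additionally contains elements of type 5+1, 4+1+1, 2+2+1+1 (69 of its 120 elements, about 58% of primes); S_6 (6T16) additionally contains elements of type 5+1, 4+2, 4+1+1, 3+2+1, 3+1+1+1, 2+2+1+1, 2+1+1+1+1 (544 of its 720 elements, about 76% of primes). None of the 37 primes tested shows any such pattern (for each of these groups the chance of that is below 10^-4), which rules them out. Hence G = C_6 (6T1), of order 6.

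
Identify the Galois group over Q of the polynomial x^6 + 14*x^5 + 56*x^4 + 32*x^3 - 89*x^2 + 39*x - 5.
The polynomial f is an irreducible sextic over Q, so G = Gal(f/Q) is one of the 16 transitive subgroups 6T1, ..., 6T16 of S_6. The discriminant of f is 30991489 = 5567^2, a perfect square, so G is contained in A_6. The transitive groups of degree 6 contained in A_6 are: A_4 (6T4, order 12), S_4 (6T7, order 24), (C_3 x C_3) : C_4 (6T10, order 36), PSL(2,5) (6T12, order 60), A_6 (6T15, order 360). By Dedekind's theorem, for a prime p not dividing disc(f) the degrees of the irreducible factors of f mod p form the cycle type of an element of G. Factoring f modulo the 21 such primes p <= 79 (skipping 19, which divides the discriminant), each new pattern first appears at: mod 2: f = (x + 1)(x^5 + x^4 + x^3 + x^2 + 1), pattern 5+1; mod 7: f = (x^3 + 2x^2 + 1)(x^3 + 5x^2 + 4x + 2), pattern 3+3; mod 61: f = (x + 1)(x + 2)(x^2 + 34x + 39)(x^2 + 38x + 32), pattern 2+2+1+1. No other pattern occurs in this range, so the set of observed cycle types is {5+1, 3+3, 2+2+1+1}. The candidates containing elements of all these cycle types are PSL(2,5) (6T12) of order 60, A_6 (6T15) of order 360; the others are excluded. The observed types are precisely the cycle types that occur in PSL(2,5) (6T12) (apart from the identity). Each of the other remaining candidates has further cycle types, and by the Chebotarev density theorem the matching factorization patterns would occur for a proportion of primes equal to their share of the group: A_6 (6T15) additionally contains elements of type 4+2, 3+1+1+1 (130 of its 360 elements, about 36% of primes). None of the 21 primes tested shows any such pattern (for each of these groups the chance of that is below 10^-4), which rules them out. Hence G = PSL(2,5) (6T12), of order 60.

PSL(2,5) (order 60)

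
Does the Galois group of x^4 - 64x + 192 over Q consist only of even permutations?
Yes

The polynomial is irreducible of degree 4 over Q. Its discriminant is 1358954496 = 36864^2, a perfect square. A Galois group lies in the alternating group exactly when the discriminant is a square in Q, so the Galois group (A_4) is contained in A_4.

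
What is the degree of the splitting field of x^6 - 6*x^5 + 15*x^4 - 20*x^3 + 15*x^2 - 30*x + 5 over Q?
360

The degree of the splitting field over Q equals the order of the Galois group, so first determine the group. The polynomial f is an irreducible sextic over Q, so G = Gal(f/Q) is one of the 16 transitive subgroups 6T1, ..., 6T16 of S_6. The discriminant of f is 746496000000 = 864000^2, a perfect square, so G is contained in A_6. The transitive groups of degree 6 contained in A_6 are: A_4 (6T4, order 12), S_4 (6T7, order 24), (C_3 x C_3) : C_4 (6T10, order 36), PSL(2,5) (6T12, order 60), A_6 (6T15, order 360). By Dedekind's theorem, for a prime p not dividing disc(f) the degrees of the irreducible factors of f mod p form the cycle type of an element of G. Factoring f modulo the 6 such primes p <= 23 (skipping 2, 3, 5, which divide the discriminant), each new pattern first appears at: mod 7: f = (x + 3)(x^5 + 5x^4 + x^2 + 5x + 4), pattern 5+1; mod 23: f = (x + 1)(x + 10)(x + 15)(x^3 + 14x^2 + 5x + 10), pattern 3+1+1+1. No other pattern occurs in this range, so the set of observed cycle types is {5+1, 3+1+1+1}. Among the candidates above, the only group containing elements of all these cycle types is A_6 (6T15) — each of A_4 (6T4), S_4 (6T7), (C_3 x C_3) : C_4 (6T10), PSL(2,5) (6T12) lacks at least one of them. Hence G = A_6 (6T15), of order 360. The Galois group A_6 (6T15) has order 360, so the splitting field has degree 360 over Q.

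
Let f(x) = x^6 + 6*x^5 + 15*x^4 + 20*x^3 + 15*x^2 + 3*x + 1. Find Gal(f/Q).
The polynomial f is an irreducible sextic over Q, so G = Gal(f/Q) is one of the 16 transitive subgroups 6T1, ..., 6T16 of S_6. The discriminant of f is -9059283, which is not a perfect square, so G is not contained in A_6. The transitive groups of degree 6 not contained in A_6 are: C_6 (6T1, order 6), S_3 (6T2, order 6), D_6 (6T3, order 12), C_3 x S_3 (6T5, order 18), A_4 x C_2 (6T6, order 24), S_4 (6T8, order 24), S_3 x S_3 (6T9, order 36), S_4 x C_2 (6T11, order 48), (S_3 x S_3) : C_2 (6T13, order 72), PGL(2,5) (6T14, order 120), S_6 (6T16, order 720). By Dedekind's theorem, for a prime p not dividing disc(f) the degrees of the irreducible factors of f mod p form the cycle type of an element of G. Factoring f modulo the 28 such primes p <= 127 (skipping 3, 17, 43, which divide the discriminant), each new pattern first appears at: mod 2: f = (x^6 + x^4 + x^2 + x + 1), pattern 6; mod 7: f = (x + 2)(x^2 + 6x + 4)(x^3 + 5x^2 + x + 1), pattern 3+2+1; mod 11: f = (x^2 + 1)(x^4 + 6x^3 + 3x^2 + 3x + 1), pattern 4+2; mod 13: f = (x + 4)(x + 9)(x^2 + x + 3)(x^2 + 5x + 10), pattern 2+2+1+1; mod 61: f = (x + 41)(x + 52)(x + 58)(x + 60)(x^2 + 39x + 27), pattern 2+1+1+1+1; mod 97: f = (x + 49)(x + 86)(x + 88)(x^3 + 74x^2 + 11x + 1), pattern 3+1+1+1; mod 113: f = (x^2 + 51x + 9)(x^2 + 70x + 61)(x^2 + 111x + 7), pattern 2+2+2; mod 127: f = (x^3 + 42x^2 + 60x + 1)(x^3 + 91x^2 + 70x + 1), pattern 3+3. No other pattern occurs in this range, so the set of observed cycle types is {6, 3+2+1, 4+2, 2+2+1+1, 2+1+1+1+1, 3+1+1+1, 2+2+2, 3+3}. The candidates containing elements of all these cycle types are (S_3 x S_3) : C_2 (6T13) of order 72, S_6 (6T16) of order 720; the others are excluded. The observed types are precisely the cycle types that occur in (S_3 x S_3) : C_2 (6T13) (apart from the identity). Each of the other remaining candidates has further cycle types, and by the Chebotarev density theorem the matching factorization patterns would occur for a proportion of primes equal to their share of the group: S_6 (6T16) additionally contains elements of type 5+1, 4+1+1 (234 of its 720 elements, about 32% of primes). None of the 28 primes tested shows any such pattern (for each of these groups the chance of that is below 10^-4), which rules them out. Hence G = (S_3 x S_3) : C_2 (6T13), of order 72.

(S_3 x S_3) : C_2 (also written G72)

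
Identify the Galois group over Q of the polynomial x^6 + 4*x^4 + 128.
The polynomial f is an irreducible sextic over Q, so G = Gal(f/Q) is one of the 16 transitive subgroups 6T1, ..., 6T16 of S_6. The discriminant of f is -1849378557919232, which is not a perfect square, so G is not contained in A_6. The transitive groups of degree 6 not contained in A_6 are: C_6 (6T1, order 6), S_3 (6T2, order 6), D_6 (6T3, order 12), C_3 x S_3 (6T5, order 18), A_4 x C_2 (6T6, order 24), S_4 (6T8, order 24), S_3 x S_3 (6T9, order 36), S_4 x C_2 (6T11, order 48), (S_3 x S_3) : C_2 (6T13, order 72), PGL(2,5) (6T14, order 120), S_6 (6T16, order 720). By Dedekind's theorem, for a prime p not dividing disc(f) the degrees of the irreducible factors of f mod p form the cycle type of an element of G. Factoring f modulo the 29 such primes p <= 127 (skipping 2, 29, which divide the discriminant), each new pattern first appears at: mod 3: f = (x^3 + x^2 + x + 2)(x^3 + 2x^2 + x + 1), pattern 3+3; mod 5: f = (x^6 + 4x^4 + 3), pattern 6; mod 7: f = (x + 1)(x + 6)(x^4 + 5x^2 + 5), pattern 4+1+1; mod 17: f = (x + 7)(x + 10)(x^2 + 4x + 9)(x^2 + 13x + 9), pattern 2+2+1+1; mod 23: f = (x^2 + 16)(x^2 + 3x + 10)(x^2 + 20x + 10), pattern 2+2+2; mod 67: f = (x^2 + 56)(x^4 + 15x^2 + 31), pattern 4+2; mod 127: f = (x + 7)(x + 47)(x + 80)(x + 120)(x^2 + 103), pattern 2+1+1+1+1. No other pattern occurs in this range, so the set of observed cycle types is {3+3, 6, 4+1+1, 2+2+1+1, 2+2+2, 4+2, 2+1+1+1+1}. The candidates containing elements of all these cycle types are S_4 x C_2 (6T11) of order 48, S_6 (6T16) of order 720; the others are excluded. The observed types are precisely the cycle types that occur in S_4 x C_2 (6T11) (apart from the identity). Each of the other remaining candidates has further cycle types, and by the Chebotarev density theorem the matching factorization patterns would occur for a proportion of primes equal to their share of the group: S_6 (6T16) additionally contains elements of type 5+1, 3+2+1, 3+1+1+1 (304 of its 720 elements, about 42% of primes). None of the 29 primes tested shows any such pattern (for each of these groups the chance of that is below 10^-4), which rules them out. Hence G = S_4 x C_2 (6T11), of order 48.

S_4 x C_2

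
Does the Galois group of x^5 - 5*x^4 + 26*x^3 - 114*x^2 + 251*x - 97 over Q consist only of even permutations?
The polynomial is irreducible of degree 5 over Q. Its discriminant is 14481115570000, which is not a perfect square. A Galois group lies in the alternating group exactly when the discriminant is a square in Q, so the Galois group (S_5) is not contained in A_5.

No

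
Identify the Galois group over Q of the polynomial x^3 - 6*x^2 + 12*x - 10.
S_3 (also written S3)

The polynomial is an irreducible cubic over Q and its discriminant is -108, which is not a perfect square. For an irreducible cubic, a non-square discriminant gives Galois group S_3.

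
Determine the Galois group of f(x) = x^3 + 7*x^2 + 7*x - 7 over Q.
The polynomial is an irreducible cubic over Q and its discriminant is 3136 = 56^2, a perfect square. For an irreducible cubic, a square discriminant forces the Galois group to be A_3, the cyclic group of order 3.

C_3, A_3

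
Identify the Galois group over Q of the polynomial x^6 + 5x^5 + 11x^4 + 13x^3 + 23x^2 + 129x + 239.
6T1: C_6

The polynomial f is an irreducible sextic over Q, so G = Gal(f/Q) is one of the 16 transitive subgroups 6T1, ..., 6T16 of S_6. The discriminant of f is -3074760881305687, which is not a perfect square, so G is not contained in A_6. The transitive groups of degree 6 not contained in A_6 are: C_6 (6T1, order 6), S_3 (6T2, order 6), D_6 (6T3, order 12), C_3 x S_3 (6T5, order 18), A_4 x C_2 (6T6, order 24), S_4 (6T8, order 24), S_3 x S_3 (6T9, order 36), S_4 x C_2 (6T11, order 48), (S_3 x S_3) : C_2 (6T13, order 72), PGL(2,5) (6T14, order 120), S_6 (6T16, order 720). By Dedekind's theorem, for a prime p not dividing disc(f) the degrees of the irreducible factors of f mod p form the cycle type of an element of G. Factoring f modulo the 37 such primes p <= 173 (skipping 7, 29, 43, which divide the discriminant), each new pattern first appears at: mod 2: f = (x^3 + x + 1)(x^3 + x^2 + 1), pattern 3+3; mod 3: f = (x^6 + 2x^5 + 2x^4 + x^3 + 2x^2 + 2), pattern 6; mod 13: f = (x^2 + 2x + 12)(x^2 + 8x + 9)(x^2 + 8x + 11), pattern 2+2+2; mod 71: f = (x + 13)(x + 35)(x + 54)(x + 55)(x + 65)(x + 67), pattern 1+1+1+1+1+1. No other pattern occurs in this range, so the set of observed cycle types is {3+3, 6, 2+2+2, 1+1+1+1+1+1}. The candidates containing elements of all these cycle types are C_6 (6T1) of order 6, D_6 (6T3) of order 12, C_3 x S_3 (6T5) of order 18, A_4 x C_2 (6T6) of order 24, S_3 x S_3 (6T9) of order 36, S_4 x C_2 (6T11) of order 48, (S_3 x S_3) : C_2 (6T13) of order 72, PGL(2,5) (6T14) of order 120, S_6 (6T16) of order 720; the others are excluded. The observed types are precisely the cycle types that occur in C_6 (6T1). Each of the other remaining candidates has further cycle types, and by the Chebotarev density theorem the matching factorization patterns would occur for a proportion of primes equal to their share of the group: D_6 (6T3) additionally contains elements of type 2+2+1+1 (3 of its 12 elements, about 25% of primes); C_3 x S_3 (6T5) additionally contains elements of type 3+1+1+1 (4 of its 18 elements, about 22% of primes); A_4 x C_2 (6T6) additionally contains elements of type 2+2+1+1, 2+1+1+1+1 (6 of its 24 elements, about 25% of primes); S_3 x S_3 (6T9) additionally contains elements of type 3+1+1+1, 2+2+1+1 (13 of its 36 elements, about 36% of primes); S_4 x C_2 (6T11) additionally contains elements of type 4+2, 4+1+1, 2+2+1+1, 2+1+1+1+1 (24 of its 48 elements, about 50% of primes); (S_3 x S_3) : C_2 (6T13) additionally contains elements of type 4+2, 3+2+1, 3+1+1+1, 2+2+1+1, 2+1+1+1+1 (49 of its 72 elements, about 68% of primes); PGL(2,5) (6T14) additionally contains elements of type 5+1, 4+1+1, 2+2+1+1 (69 of its 120 elements, about 58% of primes); S_6 (6T16) additionally contains elements of type 5+1, 4+2, 4+1+1, 3+2+1, 3+1+1+1, 2+2+1+1, 2+1+1+1+1 (544 of its 720 elements, about 76% of primes). None of the 37 primes tested shows any such pattern (for each of these groups the chance of that is below 10^-4), which rules them out. Hence G = C_6 (6T1), of order 6.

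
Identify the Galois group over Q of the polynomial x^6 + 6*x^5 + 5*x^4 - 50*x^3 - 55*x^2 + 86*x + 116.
The polynomial f is an irreducible sextic over Q, so G = Gal(f/Q) is one of the 16 transitive subgroups 6T1, ..., 6T16 of S_6. The discriminant of f is 38875225000000 = 6235000^2, a perfect square, so G is contained in A_6. The transitive groups of degree 6 contained in A_6 are: A_4 (6T4, order 12), S_4 (6T7, order 24), (C_3 x C_3) : C_4 (6T10, order 36), PSL(2,5) (6T12, order 60), A_6 (6T15, order 360). By Dedekind's theorem, for a prime p not dividing disc(f) the degrees of the irreducible factors of f mod p form the cycle type of an element of G. Factoring f modulo the 19 such primes p <= 83 (skipping 2, 5, 29, 43, which divide the discriminant), each new pattern first appears at: mod 3: f = (x^2 + x + 2)(x^4 + 2x^3 + x^2 + 2x + 1), pattern 4+2; mod 11: f = (x^3 + 7x^2 + x + 8)(x^3 + 10x^2 + 9), pattern 3+3; mod 19: f = (x + 2)(x + 16)(x^2 + 11x + 3)(x^2 + 15x + 2), pattern 2+2+1+1; mod 61: f = (x + 22)(x + 25)(x + 43)(x^3 + 38x^2 + 53x + 41), pattern 3+1+1+1. No other pattern occurs in this range, so the set of observed cycle types is {4+2, 3+3, 2+2+1+1, 3+1+1+1}. The candidates containing elements of all these cycle types are (C_3 x C_3) : C_4 (6T10) of order 36, A_6 (6T15) of order 360; the others are excluded. The observed types are precisely the cycle types that occur in (C_3 x C_3) : C_4 (6T10) (apart from the identity). Each of the other remaining candidates has further cycle types, and by the Chebotarev density theorem the matching factorization patterns would occur for a proportion of primes equal to their share of the group: A_6 (6T15) additionally contains elements of type 5+1 (144 of its 360 elements, about 40% of primes). None of the 19 primes tested shows any such pattern (for each of these groups the chance of that is below 10^-4), which rules them out. Hence G = (C_3 x C_3) : C_4 (6T10), of order 36.

6T10: (C_3 x C_3) : C_4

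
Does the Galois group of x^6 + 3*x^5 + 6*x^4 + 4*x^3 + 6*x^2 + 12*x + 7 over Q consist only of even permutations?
The polynomial is irreducible of degree 6 over Q. Its discriminant is -944016363, which is not a perfect square. A Galois group lies in the alternating group exactly when the discriminant is a square in Q, so the Galois group (C_3 x S_3) is not contained in A_6.

No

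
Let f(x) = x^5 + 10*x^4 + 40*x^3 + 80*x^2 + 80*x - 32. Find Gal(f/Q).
The polynomial f is an irreducible quintic over Q, so G = Gal(f/Q) is a transitive subgroup of S_5: one of C_5 (5T1, order 5), D_5 (5T2, order 10), F_20 (5T3, order 20), A_5 (5T4, order 60) or S_5 (5T5, order 120). The discriminant of f is 52428800000, which is not a perfect square, so G is not contained in A_5. The transitive groups of degree 5 not contained in A_5 are: F_20 (5T3, order 20), S_5 (5T5, order 120). By Dedekind's theorem, for a prime p not dividing disc(f) the degrees of the irreducible factors of f mod p form the cycle type of an element of G. Factoring f modulo the 18 such primes p <= 71 (skipping 2, 5, which divide the discriminant), each new pattern first appears at: mod 3: f = (x + 1)(x^4 + x^2 + x + 1), pattern 4+1; mod 11: f = (x^5 + 10x^4 + 7x^3 + 3x^2 + 3x + 1), pattern 5; mod 19: f = (x + 10)(x^2 + 2x + 7)(x^2 + 17x + 18), pattern 2+2+1. No other pattern occurs in this range, so the set of observed cycle types is {4+1, 5, 2+2+1}. The candidates containing elements of all these cycle types are F_20 (5T3) of order 20, S_5 (5T5) of order 120; the others are excluded. The observed types are precisely the cycle types that occur in F_20 (5T3) (apart from the identity). Each of the other remaining candidates has further cycle types, and by the Chebotarev density theorem the matching factorization patterns would occur for a proportion of primes equal to their share of the group: S_5 (5T5) additionally contains elements of type 3+2, 3+1+1, 2+1+1+1 (50 of its 120 elements, about 42% of primes). None of the 18 primes tested shows any such pattern (for each of these groups the chance of that is below 10^-4), which rules them out. Hence G = F_20 (5T3), of order 20.

F_20 (also written F20)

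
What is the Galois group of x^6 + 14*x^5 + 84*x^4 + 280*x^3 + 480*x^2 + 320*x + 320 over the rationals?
The polynomial f is an irreducible sextic over Q, so G = Gal(f/Q) is one of the 16 transitive subgroups 6T1, ..., 6T16 of S_6. The discriminant of f is 564385546240000 = 23756800^2, a perfect square, so G is contained in A_6. The transitive groups of degree 6 contained in A_6 are: A_4 (6T4, order 12), S_4 (6T7, order 24), (C_3 x C_3) : C_4 (6T10, order 36), PSL(2,5) (6T12, order 60), A_6 (6T15, order 360). By Dedekind's theorem, for a prime p not dividing disc(f) the degrees of the irreducible factors of f mod p form the cycle type of an element of G. Factoring f modulo the 19 such primes p <= 79 (skipping 2, 5, 29, which divide the discriminant), each new pattern first appears at: mod 3: f = (x^2 + x + 2)(x^4 + x^3 + 2x + 1), pattern 4+2; mod 11: f = (x^3 + 8x + 5)(x^3 + 3x^2 + 10x + 9), pattern 3+3; mod 19: f = (x + 5)(x + 7)(x^2 + 9x + 10)(x^2 + 12x + 2), pattern 2+2+1+1; mod 61: f = (x + 11)(x + 25)(x + 58)(x^3 + 42x^2 + 56x + 51), pattern 3+1+1+1. No other pattern occurs in this range, so the set of observed cycle types is {4+2, 3+3, 2+2+1+1, 3+1+1+1}. The candidates containing elements of all these cycle types are (C_3 x C_3) : C_4 (6T10) of order 36, A_6 (6T15) of order 360; the others are excluded. The observed types are precisely the cycle types that occur in (C_3 x C_3) : C_4 (6T10) (apart from the identity). Each of the other remaining candidates has further cycle types, and by the Chebotarev density theorem the matching factorization patterns would occur for a proportion of primes equal to their share of the group: A_6 (6T15) additionally contains elements of type 5+1 (144 of its 360 elements, about 40% of primes). None of the 19 primes tested shows any such pattern (for each of these groups the chance of that is below 10^-4), which rules them out. Hence G = (C_3 x C_3) : C_4 (6T10), of order 36.

(C_3 x C_3) : C_4 (also written G36+)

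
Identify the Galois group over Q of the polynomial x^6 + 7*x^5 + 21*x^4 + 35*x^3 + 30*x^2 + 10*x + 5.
The polynomial f is an irreducible sextic over Q, so G = Gal(f/Q) is one of the 16 transitive subgroups 6T1, ..., 6T16 of S_6. The discriminant of f is 525625 = 725^2, a perfect square, so G is contained in A_6. The transitive groups of degree 6 contained in A_6 are: A_4 (6T4, order 12), S_4 (6T7, order 24), (C_3 x C_3) : C_4 (6T10, order 36), PSL(2,5) (6T12, order 60), A_6 (6T15, order 360). By Dedekind's theorem, for a prime p not dividing disc(f) the degrees of the irreducible factors of f mod p form the cycle type of an element of G. Factoring f modulo the 19 such primes p <= 73 (skipping 5, 29, which divide the discriminant), each new pattern first appears at: mod 2: f = (x^2 + x + 1)(x^4 + x + 1), pattern 4+2; mod 11: f = (x^3 + 2x + 2)(x^3 + 7x^2 + 8x + 8), pattern 3+3; mod 19: f = (x + 12)(x + 13)(x^2 + 6x + 10)(x^2 + 14x + 12), pattern 2+2+1+1; mod 61: f = (x + 29)(x + 36)(x + 43)(x^3 + 21x^2 + 14x + 14), pattern 3+1+1+1. No other pattern occurs in this range, so the set of observed cycle types is {4+2, 3+3, 2+2+1+1, 3+1+1+1}. The candidates containing elements of all these cycle types are (C_3 x C_3) : C_4 (6T10) of order 36, A_6 (6T15) of order 360; the others are excluded. The observed types are precisely the cycle types that occur in (C_3 x C_3) : C_4 (6T10) (apart from the identity). Each of the other remaining candidates has further cycle types, and by the Chebotarev density theorem the matching factorization patterns would occur for a proportion of primes equal to their share of the group: A_6 (6T15) additionally contains elements of type 5+1 (144 of its 360 elements, about 40% of primes). None of the 19 primes tested shows any such pattern (for each of these groups the chance of that is below 10^-4), which rules them out. Hence G = (C_3 x C_3) : C_4 (6T10), of order 36.

(C_3 x C_3) : C_4 (order 36)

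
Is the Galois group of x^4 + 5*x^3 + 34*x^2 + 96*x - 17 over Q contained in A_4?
The polynomial is irreducible of degree 4 over Q. Its discriminant is -1661472907, which is not a perfect square. A Galois group lies in the alternating group exactly when the discriminant is a square in Q, so the Galois group (S_4) is not contained in A_4.

No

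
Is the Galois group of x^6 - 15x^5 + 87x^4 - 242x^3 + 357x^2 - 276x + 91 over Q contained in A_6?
The polynomial is irreducible of degree 6 over Q. Its discriminant is -12818534067, which is not a perfect square. A Galois group lies in the alternating group exactly when the discriminant is a square in Q, so the Galois group (C_3 x S_3) is not contained in A_6.

No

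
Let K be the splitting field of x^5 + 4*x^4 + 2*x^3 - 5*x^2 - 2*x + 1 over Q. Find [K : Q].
5

The degree of the splitting field over Q equals the order of the Galois group, so first determine the group. The polynomial f is an irreducible quintic over Q, so G = Gal(f/Q) is a transitive subgroup of S_5: one of C_5 (5T1, order 5), D_5 (5T2, order 10), F_20 (5T3, order 20), A_5 (5T4, order 60) or S_5 (5T5, order 120). The discriminant of f is 14641 = 121^2, a perfect square, so G is contained in A_5. The transitive groups of degree 5 contained in A_5 are: C_5 (5T1, order 5), D_5 (5T2, order 10), A_5 (5T4, order 60). By Dedekind's theorem, for a prime p not dividing disc(f) the degrees of the irreducible factors of f mod p form the cycle type of an element of G. Factoring f modulo the 14 such primes p <= 47 (skipping 11, which divides the discriminant), each new pattern first appears at: mod 2: f = (x^5 + x^2 + 1), pattern 5; mod 23: f = (x + 5)(x + 7)(x + 11)(x + 12)(x + 15), pattern 1+1+1+1+1. No other pattern occurs in this range, so the set of observed cycle types is {5, 1+1+1+1+1}. The candidates containing elements of all these cycle types are C_5 (5T1) of order 5, D_5 (5T2) of order 10, A_5 (5T4) of order 60; the others are excluded. The observed types are precisely the cycle types that occur in C_5 (5T1). Each of the other remaining candidates has further cycle types, and by the Chebotarev density theorem the matching factorization patterns would occur for a proportion of primes equal to their share of the group: D_5 (5T2) additionally contains elements of type 2+2+1 (5 of its 10 elements, about 50% of primes); A_5 (5T4) additionally contains elements of type 3+1+1, 2+2+1 (35 of its 60 elements, about 58% of primes). None of the 14 primes tested shows any such pattern (for each of these groups the chance of that is below 10^-4), which rules them out. Hence G = C_5 (5T1), of order 5. The Galois group C_5 (5T1) has order 5, so the splitting field has degree 5 over Q.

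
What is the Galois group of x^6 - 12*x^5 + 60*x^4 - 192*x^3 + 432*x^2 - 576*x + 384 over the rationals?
The polynomial f is an irreducible sextic over Q, so G = Gal(f/Q) is one of the 16 transitive subgroups 6T1, ..., 6T16 of S_6. The discriminant of f is 1352605460594688, which is not a perfect square, so G is not contained in A_6. The transitive groups of degree 6 not contained in A_6 are: C_6 (6T1, order 6), S_3 (6T2, order 6), D_6 (6T3, order 12), C_3 x S_3 (6T5, order 18), A_4 x C_2 (6T6, order 24), S_4 (6T8, order 24), S_3 x S_3 (6T9, order 36), S_4 x C_2 (6T11, order 48), (S_3 x S_3) : C_2 (6T13, order 72), PGL(2,5) (6T14, order 120), S_6 (6T16, order 720). By Dedekind's theorem, for a prime p not dividing disc(f) the degrees of the irreducible factors of f mod p form the cycle type of an element of G. Factoring f modulo the 79 such primes p <= 419 (skipping 2, 3, which divide the discriminant), each new pattern first appears at: mod 5: f = (x^6 + 3x^5 + 3x^3 + 2x^2 + 4x + 4), pattern 6; mod 7: f = (x^2 + 4)(x^2 + 4x + 6)(x^2 + 5x + 2), pattern 2+2+2; mod 11: f = (x + 5)(x + 8)(x^2 + 1)(x^2 + 8x + 3), pattern 2+2+1+1; mod 13: f = (x^3 + 7x^2 + 12x + 8)(x^3 + 7x^2 + 12x + 9), pattern 3+3; mod 97: f = (x + 2)(x + 33)(x + 41)(x + 48)(x + 59)(x + 96), pattern 1+1+1+1+1+1. No other pattern occurs in this range, so the set of observed cycle types is {6, 2+2+2, 2+2+1+1, 3+3, 1+1+1+1+1+1}. The candidates containing elements of all these cycle types are D_6 (6T3) of order 12, A_4 x C_2 (6T6) of order 24, S_3 x S_3 (6T9) of order 36, S_4 x C_2 (6T11) of order 48, (S_3 x S_3) : C_2 (6T13) of order 72, PGL(2,5) (6T14) of order 120, S_6 (6T16) of order 720; the others are excluded. The observed types are precisely the cycle types that occur in D_6 (6T3). Each of the other remaining candidates has further cycle types, and by the Chebotarev density theorem the matching factorization patterns would occur for a proportion of primes equal to their share of the group: A_4 x C_2 (6T6) additionally contains elements of type 2+1+1+1+1 (3 of its 24 elements, about 12% of primes); S_3 x S_3 (6T9) additionally contains elements of type 3+1+1+1 (4 of its 36 elements, about 11% of primes); S_4 x C_2 (6T11) additionally contains elements of type 4+2, 4+1+1, 2+1+1+1+1 (15 of its 48 elements, about 31% of primes); (S_3 x S_3) : C_2 (6T13) additionally contains elements of type 4+2, 3+2+1, 3+1+1+1, 2+1+1+1+1 (40 of its 72 elements, about 56% of primes); PGL(2,5) (6T14) additionally contains elements of type 5+1, 4+1+1 (54 of its 120 elements, about 45% of primes); S_6 (6T16) additionally contains elements of type 5+1, 4+2, 4+1+1, 3+2+1, 3+1+1+1, 2+1+1+1+1 (499 of its 720 elements, about 69% of primes). None of the 79 primes tested shows any such pattern (for each of these groups the chance of that is below 10^-4), which rules them out. Hence G = D_6 (6T3), of order 12.

D_6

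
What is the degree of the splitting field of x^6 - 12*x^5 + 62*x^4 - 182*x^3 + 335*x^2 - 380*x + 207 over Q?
The degree of the splitting field over Q equals the order of the Galois group, so first determine the group. The polynomial f is an irreducible sextic over Q, so G = Gal(f/Q) is one of the 16 transitive subgroups 6T1, ..., 6T16 of S_6. The discriminant of f is -7441984, which is not a perfect square, so G is not contained in A_6. The transitive groups of degree 6 not contained in A_6 are: C_6 (6T1, order 6), S_3 (6T2, order 6), D_6 (6T3, order 12), C_3 x S_3 (6T5, order 18), A_4 x C_2 (6T6, order 24), S_4 (6T8, order 24), S_3 x S_3 (6T9, order 36), S_4 x C_2 (6T11, order 48), (S_3 x S_3) : C_2 (6T13, order 72), PGL(2,5) (6T14, order 120), S_6 (6T16, order 720). By Dedekind's theorem, for a prime p not dividing disc(f) the degrees of the irreducible factors of f mod p form the cycle type of an element of G. Factoring f modulo the 17 such primes p <= 71 (skipping 2, 11, 31, which divide the discriminant), each new pattern first appears at: mod 3: f = (x)(x + 1)(x^4 + 2x^3 + x + 1), pattern 4+1+1; mod 5: f = (x^3 + x^2 + 2)(x^3 + 2x^2 + 1), pattern 3+3; mod 7: f = (x^6 + 2x^5 + 6x^4 + 6x^2 + 5x + 4), pattern 6; mod 13: f = (x^2 + 10x + 5)(x^4 + 4x^3 + 4x^2 + 5x + 5), pattern 4+2; mod 37: f = (x + 18)(x + 28)(x^2 + 17x + 8)(x^2 + 36x + 15), pattern 2+2+1+1; mod 47: f = (x + 18)(x + 23)(x + 28)(x + 41)(x^2 + 19x + 20), pattern 2+1+1+1+1; mod 67: f = (x^2 + 22x + 41)(x^2 + 45x + 63)(x^2 + 55x + 40), pattern 2+2+2. No other pattern occurs in this range, so the set of observed cycle types is {4+1+1, 3+3, 6, 4+2, 2+2+1+1, 2+1+1+1+1, 2+2+2}. The candidates containing elements of all these cycle types are S_4 x C_2 (6T11) of order 48, S_6 (6T16) of order 720; the others are excluded. The observed types are precisely the cycle types that occur in S_4 x C_2 (6T11) (apart from the identity). Each of the other remaining candidates has further cycle types, and by the Chebotarev density theorem the matching factorization patterns would occur for a proportion of primes equal to their share of the group: S_6 (6T16) additionally contains elements of type 5+1, 3+2+1, 3+1+1+1 (304 of its 720 elements, about 42% of primes). None of the 17 primes tested shows any such pattern (for each of these groups the chance of that is below 10^-4), which rules them out. Hence G = S_4 x C_2 (6T11), of order 48. The Galois group S_4 x C_2 (6T11) has order 48, so the splitting field has degree 48 over Q.

48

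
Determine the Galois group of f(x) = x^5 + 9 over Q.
5T3: F_20

The polynomial f is an irreducible quintic over Q, so G = Gal(f/Q) is a transitive subgroup of S_5: one of C_5 (5T1, order 5), D_5 (5T2, order 10), F_20 (5T3, order 20), A_5 (5T4, order 60) or S_5 (5T5, order 120). The discriminant of f is 20503125, which is not a perfect square, so G is not contained in A_5. The transitive groups of degree 5 not contained in A_5 are: F_20 (5T3, order 20), S_5 (5T5, order 120). By Dedekind's theorem, for a prime p not dividing disc(f) the degrees of the irreducible factors of f mod p form the cycle type of an element of G. Factoring f modulo the 18 such primes p <= 71 (skipping 3, 5, which divide the discriminant), each new pattern first appears at: mod 2: f = (x + 1)(x^4 + x^3 + x^2 + x + 1), pattern 4+1; mod 11: f = (x^5 + 9), pattern 5; mod 19: f = (x + 5)(x^2 + x + 6)(x^2 + 13x + 6), pattern 2+2+1; mod 41: f = (x + 5)(x + 8)(x + 9)(x + 21)(x + 39), pattern 1+1+1+1+1. No other pattern occurs in this range, so the set of observed cycle types is {4+1, 5, 2+2+1, 1+1+1+1+1}. The candidates containing elements of all these cycle types are F_20 (5T3) of order 20, S_5 (5T5) of order 120; the others are excluded. The observed types are precisely the cycle types that occur in F_20 (5T3). Each of the other remaining candidates has further cycle types, and by the Chebotarev density theorem the matching factorization patterns would occur for a proportion of primes equal to their share of the group: S_5 (5T5) additionally contains elements of type 3+2, 3+1+1, 2+1+1+1 (50 of its 120 elements, about 42% of primes). None of the 18 primes tested shows any such pattern (for each of these groups the chance of that is below 10^-4), which rules them out. Hence G = F_20 (5T3), of order 20.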